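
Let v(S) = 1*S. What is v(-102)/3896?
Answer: -51/1948 ≈ -0.026181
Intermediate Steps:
v(S) = S
v(-102)/3896 = -102/3896 = -102*1/3896 = -51/1948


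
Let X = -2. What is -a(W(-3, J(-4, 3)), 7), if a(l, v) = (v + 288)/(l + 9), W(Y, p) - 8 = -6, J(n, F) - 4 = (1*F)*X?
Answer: -295/11 ≈ -26.818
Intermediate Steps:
J(n, F) = 4 - 2*F (J(n, F) = 4 + (1*F)*(-2) = 4 + F*(-2) = 4 - 2*F)
W(Y, p) = 2 (W(Y, p) = 8 - 6 = 2)
a(l, v) = (288 + v)/(9 + l)
-a(W(-3, J(-4, 3)), 7) = -(288 + 7)/(9 + 2) = -295/11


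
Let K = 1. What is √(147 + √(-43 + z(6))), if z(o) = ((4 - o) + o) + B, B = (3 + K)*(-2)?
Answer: √(147 + I*√47) ≈ 12.128 + 0.28265*I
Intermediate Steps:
B = -8 (B = (3 + 1)*(-2) = 4*(-2) = -8)
z(o) = -4 (z(o) = ((4 - o) + o) - 8 = 4 - 8 = -4)
√(147 + √(-43 + z(6))) = √(147 + √(-43 - 4)) = √(147 + √(-47)) = √(147 + I*√47)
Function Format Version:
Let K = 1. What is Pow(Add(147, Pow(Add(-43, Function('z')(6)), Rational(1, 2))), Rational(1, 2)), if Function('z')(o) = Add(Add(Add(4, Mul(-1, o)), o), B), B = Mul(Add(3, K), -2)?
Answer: Pow(Add(147, Mul(I, Pow(47, Rational(1, 2)))), Rational(1, 2)) ≈ Add(12.128, Mul(0.28265, I))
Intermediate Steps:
B = -8 (B = Mul(Add(3, 1), -2) = Mul(4, -2) = -8)
Function('z')(o) = -4 (Function('z')(o) = Add(Add(Add(4, Mul(-1, o)), o), -8) = Add(4, -8) = -4)
Pow(Add(147, Pow(Add(-43, Function('z')(6)), Rational(1, 2))), Rational(1, 2)) = Pow(Add(147, Pow(Add(-43, -4), Rational(1, 2))), Rational(1, 2)) = Pow(Add(147, Pow(-47, Rational(1, 2))), Rational(1, 2)) = Pow(Add(147, Mul(I, Pow(47, Rational(1, 2)))), Rational(1, 2))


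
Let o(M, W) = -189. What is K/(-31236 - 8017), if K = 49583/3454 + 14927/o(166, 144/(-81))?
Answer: 42186671/25624593918 ≈ 0.0016463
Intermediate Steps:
K = -42186671/652806 (K = 49583/3454 + 14927/(-189) = 49583*(1/3454) + 14927*(-1/189) = 49583/3454 - 14927/189 = -42186671/652806 ≈ -64.624)
K/(-31236 - 8017) = -42186671/(652806*(-31236 - 8017)) = -42186671/652806/(-39253) = -42186671/652806*(-1/39253) = 42186671/25624593918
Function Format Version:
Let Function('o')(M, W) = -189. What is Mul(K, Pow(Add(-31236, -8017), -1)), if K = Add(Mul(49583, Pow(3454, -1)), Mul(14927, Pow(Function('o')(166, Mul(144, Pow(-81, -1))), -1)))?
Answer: Rational(42186671, 25624593918) ≈ 0.0016463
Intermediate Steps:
K = Rational(-42186671, 652806) (K = Add(Mul(49583, Pow(3454, -1)), Mul(14927, Pow(-189, -1))) = Add(Mul(49583, Rational(1, 3454)), Mul(14927, Rational(-1, 189))) = Add(Rational(49583, 3454), Rational(-14927, 189)) = Rational(-42186671, 652806) ≈ -64.624)
Mul(K, Pow(Add(-31236, -8017), -1)) = Mul(Rational(-42186671, 652806), Pow(Add(-31236, -8017), -1)) = Mul(Rational(-42186671, 652806), Pow(-39253, -1)) = Mul(Rational(-42186671, 652806), Rational(-1, 39253)) = Rational(42186671, 25624593918)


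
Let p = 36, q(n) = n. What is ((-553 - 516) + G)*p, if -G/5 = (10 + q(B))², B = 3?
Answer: -68904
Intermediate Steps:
G = -845 (G = -5*(10 + 3)² = -5*13² = -5*169 = -845)
((-553 - 516) + G)*p = ((-553 - 516) - 845)*36 = (-1069 - 845)*36 = -1914*36 = -68904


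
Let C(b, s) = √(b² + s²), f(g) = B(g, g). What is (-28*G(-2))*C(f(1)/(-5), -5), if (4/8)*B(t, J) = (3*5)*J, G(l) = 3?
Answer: -84*√61 ≈ -656.06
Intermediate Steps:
B(t, J) = 30*J (B(t, J) = 2*((3*5)*J) = 2*(15*J) = 30*J)
f(g) = 30*g
(-28*G(-2))*C(f(1)/(-5), -5) = (-28*3)*√(((30*1)/(-5))² + (-5)²) = -84*√((30*(-⅕))² + 25) = -84*√((-6)² + 25) = -84*√(36 + 25) = -84*√61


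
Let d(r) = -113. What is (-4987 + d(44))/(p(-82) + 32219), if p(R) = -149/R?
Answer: -418200/2642107 ≈ -0.15828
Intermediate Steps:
(-4987 + d(44))/(p(-82) + 32219) = (-4987 - 113)/(-149/(-82) + 32219) = -5100/(-149*(-1/82) + 32219) = -5100/(149/82 + 32219) = -5100/2642107/82 = -5100*82/2642107 = -418200/2642107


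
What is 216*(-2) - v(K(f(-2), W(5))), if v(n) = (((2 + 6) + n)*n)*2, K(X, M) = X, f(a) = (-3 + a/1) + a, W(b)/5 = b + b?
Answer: -418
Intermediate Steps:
W(b) = 10*b (W(b) = 5*(b + b) = 5*(2*b) = 10*b)
f(a) = -3 + 2*a (f(a) = (-3 + a*1) + a = (-3 + a) + a = -3 + 2*a)
v(n) = 2*n*(8 + n) (v(n) = ((8 + n)*n)*2 = (n*(8 + n))*2 = 2*n*(8 + n))
216*(-2) - v(K(f(-2), W(5))) = 216*(-2) - 2*(-3 + 2*(-2))*(8 + (-3 + 2*(-2))) = -432 - 2*(-3 - 4)*(8 + (-3 - 4)) = -432 - 2*(-7)*(8 - 7) = -432 - 2*(-7) = -432 - 1*(-14) = -432 + 14 = -418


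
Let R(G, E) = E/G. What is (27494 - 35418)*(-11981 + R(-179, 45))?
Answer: 16994159056/179 ≈ 9.4939e+7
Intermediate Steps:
(27494 - 35418)*(-11981 + R(-179, 45)) = (27494 - 35418)*(-11981 + 45/(-179)) = -7924*(-11981 + 45*(-1/179)) = -7924*(-11981 - 45/179) = -7924*(-2144644/179) = 16994159056/179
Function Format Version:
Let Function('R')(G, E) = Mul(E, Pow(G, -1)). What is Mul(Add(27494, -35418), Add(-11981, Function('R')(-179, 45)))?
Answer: Rational(16994159056, 179) ≈ 9.4939e+7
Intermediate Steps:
Mul(Add(27494, -35418), Add(-11981, Function('R')(-179, 45))) = Mul(Add(27494, -35418), Add(-11981, Mul(45, Pow(-179, -1)))) = Mul(-7924, Add(-11981, Mul(45, Rational(-1, 179)))) = Mul(-7924, Add(-11981, Rational(-45, 179))) = Mul(-7924, Rational(-2144644, 179)) = Rational(16994159056, 179)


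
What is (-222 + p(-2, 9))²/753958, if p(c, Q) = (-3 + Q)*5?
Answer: 18432/376979 ≈ 0.048894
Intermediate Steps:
p(c, Q) = -15 + 5*Q
(-222 + p(-2, 9))²/753958 = (-222 + (-15 + 5*9))²/753958 = (-222 + (-15 + 45))²*(1/753958) = (-222 + 30)²*(1/753958) = (-192)²*(1/753958) = 36864*(1/753958) = 18432/376979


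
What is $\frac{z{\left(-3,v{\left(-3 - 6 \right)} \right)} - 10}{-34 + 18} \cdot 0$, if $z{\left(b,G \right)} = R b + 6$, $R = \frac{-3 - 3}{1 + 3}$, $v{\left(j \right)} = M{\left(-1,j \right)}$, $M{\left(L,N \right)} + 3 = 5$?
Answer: $0$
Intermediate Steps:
$M{\left(L,N \right)} = 2$ ($M{\left(L,N \right)} = -3 + 5 = 2$)
$v{\left(j \right)} = 2$
$R = - \frac{3}{2}$ ($R = - \frac{6}{4} = \left(-6\right) \frac{1}{4} = - \frac{3}{2} \approx -1.5$)
$z{\left(b,G \right)} = 6 - \frac{3 b}{2}$ ($z{\left(b,G \right)} = - \frac{3 b}{2} + 6 = 6 - \frac{3 b}{2}$)
$\frac{z{\left(-3,v{\left(-3 - 6 \right)} \right)} - 10}{-34 + 18} \cdot 0 = \frac{\left(6 - - \frac{9}{2}\right) - 10}{-34 + 18} \cdot 0 = \frac{\left(6 + \frac{9}{2}\right) - 10}{-16} \cdot 0 = \left(\frac{21}{2} - 10\right) \left(- \frac{1}{16}\right) 0 = \frac{1}{2} \left(- \frac{1}{16}\right) 0 = \left(- \frac{1}{32}\right) 0 = 0$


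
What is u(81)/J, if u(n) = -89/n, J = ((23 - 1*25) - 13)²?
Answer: -89/18225 ≈ -0.0048834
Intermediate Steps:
J = 225 (J = ((23 - 25) - 13)² = (-2 - 13)² = (-15)² = 225)
u(81)/J = -89/81/225 = -89*1/81*(1/225) = -89/81*1/225 = -89/18225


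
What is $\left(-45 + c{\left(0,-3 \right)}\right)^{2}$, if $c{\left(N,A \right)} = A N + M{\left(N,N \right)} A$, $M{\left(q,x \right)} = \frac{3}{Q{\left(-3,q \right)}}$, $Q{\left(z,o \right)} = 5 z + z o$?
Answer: $\frac{49284}{25} \approx 1971.4$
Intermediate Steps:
$Q{\left(z,o \right)} = 5 z + o z$
$M{\left(q,x \right)} = \frac{3}{-15 - 3 q}$ ($M{\left(q,x \right)} = \frac{3}{\left(-3\right) \left(5 + q\right)} = \frac{3}{-15 - 3 q}$)
$c{\left(N,A \right)} = A N + \frac{A}{-5 - N}$
$\left(-45 + c{\left(0,-3 \right)}\right)^{2} = \left(-45 - \frac{3 \left(-1 + 0^{2} + 5 \cdot 0\right)}{5 + 0}\right)^{2} = \left(-45 - \frac{3 \left(-1 + 0 + 0\right)}{5}\right)^{2} = \left(-45 - \frac{3}{5} \left(-1\right)\right)^{2} = \left(-45 + \frac{3}{5}\right)^{2} = \left(- \frac{222}{5}\right)^{2} = \frac{49284}{25}$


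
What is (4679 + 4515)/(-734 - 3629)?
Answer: -9194/4363 ≈ -2.1073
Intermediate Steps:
(4679 + 4515)/(-734 - 3629) = 9194/(-4363) = 9194*(-1/4363) = -9194/4363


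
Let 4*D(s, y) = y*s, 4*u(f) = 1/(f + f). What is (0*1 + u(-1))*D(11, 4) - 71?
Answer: -579/8 ≈ -72.375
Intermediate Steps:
u(f) = 1/(8*f) (u(f) = 1/(4*(f + f)) = 1/(4*((2*f))) = (1/(2*f))/4 = 1/(8*f))
D(s, y) = s*y/4 (D(s, y) = (y*s)/4 = (s*y)/4 = s*y/4)
(0*1 + u(-1))*D(11, 4) - 71 = (0*1 + (⅛)/(-1))*((¼)*11*4) - 71 = (0 + (⅛)*(-1))*11 - 71 = (0 - ⅛)*11 - 71 = -⅛*11 - 71 = -11/8 - 71 = -579/8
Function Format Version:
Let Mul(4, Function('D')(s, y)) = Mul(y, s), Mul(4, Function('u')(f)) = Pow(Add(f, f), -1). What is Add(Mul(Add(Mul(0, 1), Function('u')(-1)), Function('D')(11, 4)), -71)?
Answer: Rational(-579, 8) ≈ -72.375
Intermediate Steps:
Function('u')(f) = Mul(Rational(1, 8), Pow(f, -1)) (Function('u')(f) = Mul(Rational(1, 4), Pow(Add(f, f), -1)) = Mul(Rational(1, 4), Pow(Mul(2, f), -1)) = Mul(Rational(1, 4), Mul(Rational(1, 2), Pow(f, -1))) = Mul(Rational(1, 8), Pow(f, -1)))
Function('D')(s, y) = Mul(Rational(1, 4), s, y) (Function('D')(s, y) = Mul(Rational(1, 4), Mul(y, s)) = Mul(Rational(1, 4), Mul(s, y)) = Mul(Rational(1, 4), s, y))
Add(Mul(Add(Mul(0, 1), Function('u')(-1)), Function('D')(11, 4)), -71) = Add(Mul(Add(Mul(0, 1), Mul(Rational(1, 8), Pow(-1, -1))), Mul(Rational(1, 4), 11, 4)), -71) = Add(Mul(Add(0, Mul(Rational(1, 8), -1)), 11), -71) = Add(Mul(Add(0, Rational(-1, 8)), 11), -71) = Add(Mul(Rational(-1, 8), 11), -71) = Add(Rational(-11, 8), -71) = Rational(-579, 8)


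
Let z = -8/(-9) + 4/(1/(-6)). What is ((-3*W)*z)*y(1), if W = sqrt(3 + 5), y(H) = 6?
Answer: 832*sqrt(2) ≈ 1176.6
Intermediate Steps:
z = -208/9 (z = -8*(-1/9) + 4/(-1/6) = 8/9 + 4*(-6) = 8/9 - 24 = -208/9 ≈ -23.111)
W = 2*sqrt(2) (W = sqrt(8) = 2*sqrt(2) ≈ 2.8284)
((-3*W)*z)*y(1) = (-6*sqrt(2)*(-208/9))*6 = (416*sqrt(2)/3)*6 = 832*sqrt(2)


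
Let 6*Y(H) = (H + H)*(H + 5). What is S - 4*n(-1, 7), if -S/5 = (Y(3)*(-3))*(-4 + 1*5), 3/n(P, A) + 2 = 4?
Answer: 114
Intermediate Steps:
Y(H) = H*(5 + H)/3 (Y(H) = ((H + H)*(H + 5))/6 = ((2*H)*(5 + H))/6 = (2*H*(5 + H))/6 = H*(5 + H)/3)
n(P, A) = 3/2 (n(P, A) = 3/(-2 + 4) = 3/2)
S = 120 (S = -5*((⅓)*3*(5 + 3))*(-3)*(-4 + 1*5) = -5*((⅓)*3*8)*(-3)*(-4 + 5) = -5*8*(-3) = -(-120) = -5*(-24) = 120)
S - 4*n(-1, 7) = 120 - 4*3/2 = 120 - 6 = 114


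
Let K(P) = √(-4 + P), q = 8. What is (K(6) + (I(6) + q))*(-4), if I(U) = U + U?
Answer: -80 - 4*√2 ≈ -85.657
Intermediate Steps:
I(U) = 2*U
(K(6) + (I(6) + q))*(-4) = (√(-4 + 6) + (2*6 + 8))*(-4) = (√2 + (12 + 8))*(-4) = (√2 + 20)*(-4) = (20 + √2)*(-4) = -80 - 4*√2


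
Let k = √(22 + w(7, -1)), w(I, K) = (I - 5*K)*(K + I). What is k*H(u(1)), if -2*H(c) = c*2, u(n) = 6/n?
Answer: -6*√94 ≈ -58.172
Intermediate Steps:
H(c) = -c (H(c) = -c*2/2 = -c)
w(I, K) = (I + K)*(I - 5*K) (w(I, K) = (I - 5*K)*(I + K) = (I + K)*(I - 5*K))
k = √94 (k = √(22 + (7² - 5*(-1)² - 4*7*(-1))) = √(22 + (49 - 5*1 + 28)) = √(22 + (49 - 5 + 28)) = √(22 + 72) = √94 ≈ 9.6954)
k*H(u(1)) = √94*(-6/1) = √94*(-6) = -6*√94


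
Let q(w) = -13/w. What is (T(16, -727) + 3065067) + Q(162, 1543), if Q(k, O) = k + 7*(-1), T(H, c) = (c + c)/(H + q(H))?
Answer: 744825682/243 ≈ 3.0651e+6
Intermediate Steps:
T(H, c) = 2*c/(H - 13/H) (T(H, c) = (c + c)/(H - 13/H) = (2*c)/(H - 13/H) = 2*c/(H - 13/H))
Q(k, O) = -7 + k (Q(k, O) = k - 7 = -7 + k)
(T(16, -727) + 3065067) + Q(162, 1543) = (2*16*(-727)/(-13 + 16²) + 3065067) + (-7 + 162) = (2*16*(-727)/(-13 + 256) + 3065067) + 155 = (2*16*(-727)/243 + 3065067) + 155 = (2*16*(-727)*(1/243) + 3065067) + 155 = (-23264/243 + 3065067) + 155 = 744788017/243 + 155 = 744825682/243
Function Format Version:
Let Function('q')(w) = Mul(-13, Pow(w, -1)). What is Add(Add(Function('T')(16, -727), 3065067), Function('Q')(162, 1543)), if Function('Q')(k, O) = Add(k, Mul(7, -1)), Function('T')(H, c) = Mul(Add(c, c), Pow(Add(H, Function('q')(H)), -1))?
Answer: Rational(744825682, 243) ≈ 3.0651e+6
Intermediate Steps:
Function('T')(H, c) = Mul(2, c, Pow(Add(H, Mul(-13, Pow(H, -1))), -1)) (Function('T')(H, c) = Mul(Add(c, c), Pow(Add(H, Mul(-13, Pow(H, -1))), -1)) = Mul(Mul(2, c), Pow(Add(H, Mul(-13, Pow(H, -1))), -1)) = Mul(2, c, Pow(Add(H, Mul(-13, Pow(H, -1))), -1)))
Function('Q')(k, O) = Add(-7, k) (Function('Q')(k, O) = Add(k, -7) = Add(-7, k))
Add(Add(Function('T')(16, -727), 3065067), Function('Q')(162, 1543)) = Add(Add(Mul(2, 16, -727, Pow(Add(-13, Pow(16, 2)), -1)), 3065067), Add(-7, 162)) = Add(Add(Mul(2, 16, -727, Pow(Add(-13, 256), -1)), 3065067), 155) = Add(Add(Mul(2, 16, -727, Pow(243, -1)), 3065067), 155) = Add(Add(Mul(2, 16, -727, Rational(1, 243)), 3065067), 155) = Add(Add(Rational(-23264, 243), 3065067), 155) = Add(Rational(744788017, 243), 155) = Rational(744825682, 243)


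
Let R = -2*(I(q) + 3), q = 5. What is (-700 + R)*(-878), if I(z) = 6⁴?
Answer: 2895644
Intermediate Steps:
I(z) = 1296
R = -2598 (R = -2*(1296 + 3) = -2*1299 = -2598)
(-700 + R)*(-878) = (-700 - 2598)*(-878) = -3298*(-878) = 2895644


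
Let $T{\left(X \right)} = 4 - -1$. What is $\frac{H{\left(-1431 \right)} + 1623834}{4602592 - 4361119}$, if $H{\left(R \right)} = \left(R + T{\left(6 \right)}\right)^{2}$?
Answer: $\frac{3657310}{241473} \approx 15.146$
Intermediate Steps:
$T{\left(X \right)} = 5$ ($T{\left(X \right)} = 4 + 1 = 5$)
$H{\left(R \right)} = \left(5 + R\right)^{2}$ ($H{\left(R \right)} = \left(R + 5\right)^{2} = \left(5 + R\right)^{2}$)
$\frac{H{\left(-1431 \right)} + 1623834}{4602592 - 4361119} = \frac{\left(5 - 1431\right)^{2} + 1623834}{4602592 - 4361119} = \frac{\left(-1426\right)^{2} + 1623834}{241473} = \left(2033476 + 1623834\right) \frac{1}{241473} = 3657310 \cdot \frac{1}{241473} = \frac{3657310}{241473}$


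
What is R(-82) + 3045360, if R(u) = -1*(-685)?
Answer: 3046045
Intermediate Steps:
R(u) = 685
R(-82) + 3045360 = 685 + 3045360 = 3046045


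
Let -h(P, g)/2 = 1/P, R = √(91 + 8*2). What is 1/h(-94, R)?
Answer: 47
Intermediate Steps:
R = √107 (R = √(91 + 16) = √107 ≈ 10.344)
h(P, g) = -2/P
1/h(-94, R) = 1/(-2/(-94)) = 1/(-2*(-1/94)) = 1/(1/47) = 47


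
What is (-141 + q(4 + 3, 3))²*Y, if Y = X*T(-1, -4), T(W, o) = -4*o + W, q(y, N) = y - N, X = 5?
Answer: 1407675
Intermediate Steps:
T(W, o) = W - 4*o
Y = 75 (Y = 5*(-1 - 4*(-4)) = 5*(-1 + 16) = 5*15 = 75)
(-141 + q(4 + 3, 3))²*Y = (-141 + ((4 + 3) - 1*3))²*75 = (-141 + (7 - 3))²*75 = (-141 + 4)²*75 = (-137)²*75 = 18769*75 = 1407675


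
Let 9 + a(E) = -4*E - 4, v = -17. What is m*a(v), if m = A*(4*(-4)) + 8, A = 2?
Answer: -1320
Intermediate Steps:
a(E) = -13 - 4*E (a(E) = -9 + (-4*E - 4) = -9 + (-4 - 4*E) = -13 - 4*E)
m = -24 (m = 2*(4*(-4)) + 8 = 2*(-16) + 8 = -32 + 8 = -24)
m*a(v) = -24*(-13 - 4*(-17)) = -24*(-13 + 68) = -24*55 = -1320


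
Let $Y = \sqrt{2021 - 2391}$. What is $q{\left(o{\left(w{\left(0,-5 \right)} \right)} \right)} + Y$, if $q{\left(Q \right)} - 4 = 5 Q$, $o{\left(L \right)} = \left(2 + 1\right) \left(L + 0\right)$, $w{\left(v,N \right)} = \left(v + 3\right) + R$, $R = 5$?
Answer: $124 + i \sqrt{370} \approx 124.0 + 19.235 i$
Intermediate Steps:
$w{\left(v,N \right)} = 8 + v$ ($w{\left(v,N \right)} = \left(v + 3\right) + 5 = \left(3 + v\right) + 5 = 8 + v$)
$o{\left(L \right)} = 3 L$
$Y = i \sqrt{370}$ ($Y = \sqrt{-370} = i \sqrt{370} \approx 19.235 i$)
$q{\left(Q \right)} = 4 + 5 Q$
$q{\left(o{\left(w{\left(0,-5 \right)} \right)} \right)} + Y = \left(4 + 5 \cdot 3 \left(8 + 0\right)\right) + i \sqrt{370} = \left(4 + 5 \cdot 3 \cdot 8\right) + i \sqrt{370} = \left(4 + 5 \cdot 24\right) + i \sqrt{370} = \left(4 + 120\right) + i \sqrt{370} = 124 + i \sqrt{370}$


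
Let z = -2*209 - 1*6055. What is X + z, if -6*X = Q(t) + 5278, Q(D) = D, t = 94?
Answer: -22105/3 ≈ -7368.3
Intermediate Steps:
X = -2686/3 (X = -(94 + 5278)/6 = -⅙*5372 = -2686/3 ≈ -895.33)
z = -6473 (z = -418 - 6055 = -6473)
X + z = -2686/3 - 6473 = -22105/3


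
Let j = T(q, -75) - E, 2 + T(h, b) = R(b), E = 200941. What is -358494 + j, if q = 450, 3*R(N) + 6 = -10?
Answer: -1678327/3 ≈ -5.5944e+5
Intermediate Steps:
R(N) = -16/3 (R(N) = -2 + (⅓)*(-10) = -2 - 10/3 = -16/3)
T(h, b) = -22/3 (T(h, b) = -2 - 16/3 = -22/3)
j = -602845/3 (j = -22/3 - 1*200941 = -22/3 - 200941 = -602845/3 ≈ -2.0095e+5)
-358494 + j = -358494 - 602845/3 = -1678327/3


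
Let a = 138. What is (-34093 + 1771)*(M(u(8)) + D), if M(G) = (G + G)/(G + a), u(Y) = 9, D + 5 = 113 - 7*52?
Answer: 405253236/49 ≈ 8.2705e+6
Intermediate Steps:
D = -256 (D = -5 + (113 - 7*52) = -5 + (113 - 364) = -5 - 251 = -256)
M(G) = 2*G/(138 + G) (M(G) = (G + G)/(G + 138) = (2*G)/(138 + G) = 2*G/(138 + G))
(-34093 + 1771)*(M(u(8)) + D) = (-34093 + 1771)*(2*9/(138 + 9) - 256) = -32322*(2*9/147 - 256) = -32322*(2*9*(1/147) - 256) = -32322*(6/49 - 256) = -32322*(-12538/49) = 405253236/49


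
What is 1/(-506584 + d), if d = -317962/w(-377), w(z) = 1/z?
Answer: 1/119365090 ≈ 8.3777e-9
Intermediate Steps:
d = 119871674 (d = -317962/(1/(-377)) = -317962/(-1/377) = -317962*(-377) = 119871674)
1/(-506584 + d) = 1/(-506584 + 119871674) = 1/119365090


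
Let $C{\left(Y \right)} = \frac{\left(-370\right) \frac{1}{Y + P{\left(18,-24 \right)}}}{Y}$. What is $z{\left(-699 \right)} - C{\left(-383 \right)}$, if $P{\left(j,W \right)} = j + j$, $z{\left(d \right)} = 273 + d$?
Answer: $- \frac{56615456}{132901} \approx -426.0$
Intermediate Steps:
$P{\left(j,W \right)} = 2 j$
$C{\left(Y \right)} = - \frac{370}{Y \left(36 + Y\right)}$ ($C{\left(Y \right)} = \frac{\left(-370\right) \frac{1}{Y + 2 \cdot 18}}{Y} = \frac{\left(-370\right) \frac{1}{Y + 36}}{Y} = \frac{\left(-370\right) \frac{1}{36 + Y}}{Y} = - \frac{370}{Y \left(36 + Y\right)}$)
$z{\left(-699 \right)} - C{\left(-383 \right)} = \left(273 - 699\right) - - \frac{370}{\left(-383\right) \left(36 - 383\right)} = -426 - \left(-370\right) \left(- \frac{1}{383}\right) \frac{1}{-347} = -426 - \left(-370\right) \left(- \frac{1}{383}\right) \left(- \frac{1}{347}\right) = -426 - - \frac{370}{132901} = -426 + \frac{370}{132901} = - \frac{56615456}{132901}$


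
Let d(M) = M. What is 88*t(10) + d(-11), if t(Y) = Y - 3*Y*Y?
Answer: -25531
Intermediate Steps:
t(Y) = Y - 3*Y**2
88*t(10) + d(-11) = 88*(10*(1 - 3*10)) - 11 = 88*(10*(1 - 30)) - 11 = 88*(10*(-29)) - 11 = 88*(-290) - 11 = -25520 - 11 = -25531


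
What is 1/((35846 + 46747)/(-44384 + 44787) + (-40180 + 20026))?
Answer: -403/8039469 ≈ -5.0128e-5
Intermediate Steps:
1/((35846 + 46747)/(-44384 + 44787) + (-40180 + 20026)) = 1/(82593/403 - 20154) = 1/(-8039469/403) = -403/8039469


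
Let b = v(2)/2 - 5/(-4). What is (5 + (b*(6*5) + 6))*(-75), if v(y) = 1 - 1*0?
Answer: -9525/2 ≈ -4762.5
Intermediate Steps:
v(y) = 1 (v(y) = 1 + 0 = 1)
b = 7/4 (b = 1/2 - 5/(-4) = 1*(1/2) - 5*(-1/4) = 1/2 + 5/4 = 7/4 ≈ 1.7500)
(5 + (b*(6*5) + 6))*(-75) = (5 + (7*(6*5)/4 + 6))*(-75) = (5 + ((7/4)*30 + 6))*(-75) = (5 + (105/2 + 6))*(-75) = (5 + 117/2)*(-75) = (127/2)*(-75) = -9525/2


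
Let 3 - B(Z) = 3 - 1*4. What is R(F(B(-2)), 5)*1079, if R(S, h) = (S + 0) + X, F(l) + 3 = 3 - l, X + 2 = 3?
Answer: -3237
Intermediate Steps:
X = 1 (X = -2 + 3 = 1)
B(Z) = 4 (B(Z) = 3 - (3 - 1*4) = 3 - (3 - 4) = 3 - 1*(-1) = 3 + 1 = 4)
F(l) = -l (F(l) = -3 + (3 - l) = -l)
R(S, h) = 1 + S (R(S, h) = (S + 0) + 1 = S + 1 = 1 + S)
R(F(B(-2)), 5)*1079 = (1 - 1*4)*1079 = (1 - 4)*1079 = -3*1079 = -3237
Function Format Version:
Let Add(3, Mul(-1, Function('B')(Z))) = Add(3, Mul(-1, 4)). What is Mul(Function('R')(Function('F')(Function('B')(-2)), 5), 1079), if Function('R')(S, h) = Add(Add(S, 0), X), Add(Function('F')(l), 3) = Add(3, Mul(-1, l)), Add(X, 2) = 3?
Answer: -3237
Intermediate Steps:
X = 1 (X = Add(-2, 3) = 1)
Function('B')(Z) = 4 (Function('B')(Z) = Add(3, Mul(-1, Add(3, Mul(-1, 4)))) = Add(3, Mul(-1, Add(3, -4))) = Add(3, Mul(-1, -1)) = Add(3, 1) = 4)
Function('F')(l) = Mul(-1, l) (Function('F')(l) = Add(-3, Add(3, Mul(-1, l))) = Mul(-1, l))
Function('R')(S, h) = Add(1, S) (Function('R')(S, h) = Add(Add(S, 0), 1) = Add(S, 1) = Add(1, S))
Mul(Function('R')(Function('F')(Function('B')(-2)), 5), 1079) = Mul(Add(1, Mul(-1, 4)), 1079) = Mul(Add(1, -4), 1079) = Mul(-3, 1079) = -3237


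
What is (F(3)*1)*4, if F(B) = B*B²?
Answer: 108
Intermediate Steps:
F(B) = B³
(F(3)*1)*4 = (3³*1)*4 = (27*1)*4 = 27*4 = 108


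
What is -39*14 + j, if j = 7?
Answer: -539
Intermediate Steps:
-39*14 + j = -39*14 + 7 = -546 + 7 = -539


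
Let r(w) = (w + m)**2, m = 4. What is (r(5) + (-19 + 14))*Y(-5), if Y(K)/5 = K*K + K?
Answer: 7600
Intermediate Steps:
r(w) = (4 + w)**2 (r(w) = (w + 4)**2 = (4 + w)**2)
Y(K) = 5*K + 5*K**2 (Y(K) = 5*(K*K + K) = 5*(K**2 + K) = 5*(K + K**2) = 5*K + 5*K**2)
(r(5) + (-19 + 14))*Y(-5) = ((4 + 5)**2 + (-19 + 14))*(5*(-5)*(1 - 5)) = (9**2 - 5)*(5*(-5)*(-4)) = (81 - 5)*100 = 76*100 = 7600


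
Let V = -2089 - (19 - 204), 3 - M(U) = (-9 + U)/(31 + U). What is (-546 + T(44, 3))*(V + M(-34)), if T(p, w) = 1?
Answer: 3131570/3 ≈ 1.0439e+6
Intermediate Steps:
M(U) = 3 - (-9 + U)/(31 + U)
V = -1904 (V = -2089 - 1*(-185) = -2089 + 185 = -1904)
(-546 + T(44, 3))*(V + M(-34)) = (-546 + 1)*(-1904 + 2*(51 - 34)/(31 - 34)) = -545*(-1904 + 2*17/(-3)) = -545*(-1904 + 2*(-⅓)*17) = -545*(-1904 - 34/3) = -545*(-5746/3) = 3131570/3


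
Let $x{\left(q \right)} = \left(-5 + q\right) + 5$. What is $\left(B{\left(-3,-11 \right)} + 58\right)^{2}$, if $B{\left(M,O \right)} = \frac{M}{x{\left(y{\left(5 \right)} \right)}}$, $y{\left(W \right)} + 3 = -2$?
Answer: $\frac{85849}{25} \approx 3434.0$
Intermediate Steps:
$y{\left(W \right)} = -5$ ($y{\left(W \right)} = -3 - 2 = -5$)
$x{\left(q \right)} = q$
$B{\left(M,O \right)} = - \frac{M}{5}$ ($B{\left(M,O \right)} = \frac{M}{-5} = M \left(- \frac{1}{5}\right) = - \frac{M}{5}$)
$\left(B{\left(-3,-11 \right)} + 58\right)^{2} = \left(\left(- \frac{1}{5}\right) \left(-3\right) + 58\right)^{2} = \left(\frac{3}{5} + 58\right)^{2} = \left(\frac{293}{5}\right)^{2} = \frac{85849}{25}$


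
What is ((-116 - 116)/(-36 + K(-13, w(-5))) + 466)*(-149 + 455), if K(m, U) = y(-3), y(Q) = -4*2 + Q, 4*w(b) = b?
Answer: 6773004/47 ≈ 1.4411e+5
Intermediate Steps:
w(b) = b/4
y(Q) = -8 + Q
K(m, U) = -11 (K(m, U) = -8 - 3 = -11)
((-116 - 116)/(-36 + K(-13, w(-5))) + 466)*(-149 + 455) = ((-116 - 116)/(-36 - 11) + 466)*(-149 + 455) = (-232/(-47) + 466)*306 = (-232*(-1/47) + 466)*306 = (232/47 + 466)*306 = (22134/47)*306 = 6773004/47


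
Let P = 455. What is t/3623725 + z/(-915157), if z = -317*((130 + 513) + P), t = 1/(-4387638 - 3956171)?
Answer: 10524008459617507493/27670384380775533425 ≈ 0.38033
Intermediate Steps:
t = -1/8343809 (t = 1/(-8343809) = -1/8343809 ≈ -1.1985e-7)
z = -348066 (z = -317*((130 + 513) + 455) = -317*(643 + 455) = -317*1098 = -348066)
t/3623725 + z/(-915157) = -1/8343809/3623725 - 348066/(-915157) = -1/8343809*1/3623725 - 348066*(-1/915157) = -1/30235669268525 + 348066/915157 = 10524008459617507493/27670384380775533425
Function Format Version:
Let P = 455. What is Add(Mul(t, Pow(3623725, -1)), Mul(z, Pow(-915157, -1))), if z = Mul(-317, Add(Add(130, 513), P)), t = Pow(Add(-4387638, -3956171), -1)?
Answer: Rational(10524008459617507493, 27670384380775533425) ≈ 0.38033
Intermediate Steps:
t = Rational(-1, 8343809) (t = Pow(-8343809, -1) = Rational(-1, 8343809) ≈ -1.1985e-7)
z = -348066 (z = Mul(-317, Add(Add(130, 513), 455)) = Mul(-317, Add(643, 455)) = Mul(-317, 1098) = -348066)
Add(Mul(t, Pow(3623725, -1)), Mul(z, Pow(-915157, -1))) = Add(Mul(Rational(-1, 8343809), Pow(3623725, -1)), Mul(-348066, Pow(-915157, -1))) = Add(Mul(Rational(-1, 8343809), Rational(1, 3623725)), Mul(-348066, Rational(-1, 915157))) = Add(Rational(-1, 30235669268525), Rational(348066, 915157)) = Rational(10524008459617507493, 27670384380775533425)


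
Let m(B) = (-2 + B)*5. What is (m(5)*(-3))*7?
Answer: -315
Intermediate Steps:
m(B) = -10 + 5*B
(m(5)*(-3))*7 = ((-10 + 5*5)*(-3))*7 = ((-10 + 25)*(-3))*7 = (15*(-3))*7 = -45*7 = -315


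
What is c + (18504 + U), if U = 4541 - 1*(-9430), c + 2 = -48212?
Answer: -15739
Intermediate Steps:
c = -48214 (c = -2 - 48212 = -48214)
U = 13971 (U = 4541 + 9430 = 13971)
c + (18504 + U) = -48214 + (18504 + 13971) = -48214 + 32475 = -15739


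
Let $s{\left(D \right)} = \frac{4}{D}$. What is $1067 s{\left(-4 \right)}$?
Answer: $-1067$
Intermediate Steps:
$1067 s{\left(-4 \right)} = 1067 \frac{4}{-4} = 1067 \cdot 4 \left(- \frac{1}{4}\right) = 1067 \left(-1\right) = -1067$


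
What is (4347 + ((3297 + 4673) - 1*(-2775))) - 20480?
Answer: -5388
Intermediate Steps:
(4347 + ((3297 + 4673) - 1*(-2775))) - 20480 = (4347 + (7970 + 2775)) - 20480 = (4347 + 10745) - 20480 = 15092 - 20480 = -5388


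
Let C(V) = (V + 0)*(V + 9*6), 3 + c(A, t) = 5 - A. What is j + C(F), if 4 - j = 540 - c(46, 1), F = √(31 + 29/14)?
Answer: -7657/14 + 27*√6482/7 ≈ -236.39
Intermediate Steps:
c(A, t) = 2 - A (c(A, t) = -3 + (5 - A) = 2 - A)
F = √6482/14 (F = √(31 + 29*(1/14)) = √(31 + 29/14) = √(463/14) = √6482/14 ≈ 5.7508)
j = -580 (j = 4 - (540 - (2 - 1*46)) = 4 - (540 - (2 - 46)) = 4 - (540 - 1*(-44)) = 4 - (540 + 44) = 4 - 1*584 = 4 - 584 = -580)
C(V) = V*(54 + V) (C(V) = V*(V + 54) = V*(54 + V))
j + C(F) = -580 + (√6482/14)*(54 + √6482/14) = -580 + √6482*(54 + √6482/14)/14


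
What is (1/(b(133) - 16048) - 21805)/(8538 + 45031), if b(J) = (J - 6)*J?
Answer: -18381614/45158667 ≈ -0.40704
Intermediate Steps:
b(J) = J*(-6 + J) (b(J) = (-6 + J)*J = J*(-6 + J))
(1/(b(133) - 16048) - 21805)/(8538 + 45031) = (1/(133*(-6 + 133) - 16048) - 21805)/(8538 + 45031) = (1/(133*127 - 16048) - 21805)/53569 = (1/(16891 - 16048) - 21805)*(1/53569) = (1/843 - 21805)*(1/53569) = -18381614/843*1/53569 = -18381614/45158667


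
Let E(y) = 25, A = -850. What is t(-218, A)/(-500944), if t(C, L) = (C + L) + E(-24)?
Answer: 1043/500944 ≈ 0.0020821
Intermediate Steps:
t(C, L) = 25 + C + L (t(C, L) = (C + L) + 25 = 25 + C + L)
t(-218, A)/(-500944) = (25 - 218 - 850)/(-500944) = -1043*(-1/500944) = 1043/500944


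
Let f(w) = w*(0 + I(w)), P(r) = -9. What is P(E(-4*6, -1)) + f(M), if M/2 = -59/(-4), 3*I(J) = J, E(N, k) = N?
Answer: 3373/12 ≈ 281.08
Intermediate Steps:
I(J) = J/3
M = 59/2 (M = 2*(-59/(-4)) = 2*(-59*(-¼)) = 2*(59/4) = 59/2 ≈ 29.500)
f(w) = w²/3 (f(w) = w*(0 + w/3) = w*(w/3) = w²/3)
P(E(-4*6, -1)) + f(M) = -9 + (59/2)²/3 = -9 + (⅓)*(3481/4) = -9 + 3481/12 = 3373/12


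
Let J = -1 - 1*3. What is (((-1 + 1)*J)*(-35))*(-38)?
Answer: 0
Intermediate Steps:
J = -4 (J = -1 - 3 = -4)
(((-1 + 1)*J)*(-35))*(-38) = (((-1 + 1)*(-4))*(-35))*(-38) = ((0*(-4))*(-35))*(-38) = (0*(-35))*(-38) = 0*(-38) = 0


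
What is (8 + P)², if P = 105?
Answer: 12769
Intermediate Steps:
(8 + P)² = (8 + 105)² = 113² = 12769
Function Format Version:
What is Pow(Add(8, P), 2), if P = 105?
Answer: 12769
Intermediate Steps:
Pow(Add(8, P), 2) = Pow(Add(8, 105), 2) = Pow(113, 2) = 12769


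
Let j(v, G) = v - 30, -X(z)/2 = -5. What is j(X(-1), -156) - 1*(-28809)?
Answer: 28789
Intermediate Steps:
X(z) = 10 (X(z) = -2*(-5) = 10)
j(v, G) = -30 + v
j(X(-1), -156) - 1*(-28809) = (-30 + 10) - 1*(-28809) = -20 + 28809 = 28789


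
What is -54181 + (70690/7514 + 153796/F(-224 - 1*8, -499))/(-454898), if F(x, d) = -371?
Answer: -34353907452507109/634058212606 ≈ -54181.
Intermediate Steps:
-54181 + (70690/7514 + 153796/F(-224 - 1*8, -499))/(-454898) = -54181 + (70690/7514 + 153796/(-371))/(-454898) = -54181 + (70690*(1/7514) + 153796*(-1/371))*(-1/454898) = -54181 + (35345/3757 - 153796/371)*(-1/454898) = -54181 - 564698577/1393847*(-1/454898) = -54181 + 564698577/634058212606 = -34353907452507109/634058212606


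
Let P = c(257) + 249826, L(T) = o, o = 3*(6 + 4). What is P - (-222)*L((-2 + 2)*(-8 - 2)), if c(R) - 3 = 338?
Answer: 256827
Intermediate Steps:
o = 30 (o = 3*10 = 30)
c(R) = 341 (c(R) = 3 + 338 = 341)
L(T) = 30
P = 250167 (P = 341 + 249826 = 250167)
P - (-222)*L((-2 + 2)*(-8 - 2)) = 250167 - (-222)*30 = 250167 - 1*(-6660) = 250167 + 6660 = 256827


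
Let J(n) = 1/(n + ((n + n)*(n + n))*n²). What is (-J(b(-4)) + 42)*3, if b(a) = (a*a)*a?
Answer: 2818569599/22369600 ≈ 126.00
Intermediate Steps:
b(a) = a³ (b(a) = a²*a = a³)
J(n) = 1/(n + 4*n⁴) (J(n) = 1/(n + ((2*n)*(2*n))*n²) = 1/(n + (4*n²)*n²) = 1/(n + 4*n⁴))
(-J(b(-4)) + 42)*3 = (-1/((-4)³ + 4*((-4)³)⁴) + 42)*3 = (-1/(-64 + 4*(-64)⁴) + 42)*3 = (-1/(-64 + 4*16777216) + 42)*3 = (-1/(-64 + 67108864) + 42)*3 = (-1/67108800 + 42)*3 = (2818569599/67108800)*3 = 2818569599/22369600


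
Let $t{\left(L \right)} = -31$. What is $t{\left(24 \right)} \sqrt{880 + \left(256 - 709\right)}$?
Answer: $- 31 \sqrt{427} \approx -640.58$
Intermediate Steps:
$t{\left(24 \right)} \sqrt{880 + \left(256 - 709\right)} = - 31 \sqrt{880 + \left(256 - 709\right)} = - 31 \sqrt{880 - 453} = - 31 \sqrt{427}$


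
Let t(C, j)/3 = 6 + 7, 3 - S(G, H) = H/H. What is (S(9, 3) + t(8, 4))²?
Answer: 1681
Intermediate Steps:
S(G, H) = 2 (S(G, H) = 3 - H/H = 3 - 1*1 = 3 - 1 = 2)
t(C, j) = 39 (t(C, j) = 3*(6 + 7) = 3*13 = 39)
(S(9, 3) + t(8, 4))² = (2 + 39)² = 41² = 1681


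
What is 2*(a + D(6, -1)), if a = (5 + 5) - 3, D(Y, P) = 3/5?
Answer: 76/5 ≈ 15.200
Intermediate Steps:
D(Y, P) = ⅗ (D(Y, P) = 3*(⅕) = ⅗)
a = 7 (a = 10 - 3 = 7)
2*(a + D(6, -1)) = 2*(7 + ⅗) = 2*(38/5) = 76/5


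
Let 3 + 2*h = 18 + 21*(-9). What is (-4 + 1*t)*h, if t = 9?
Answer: -435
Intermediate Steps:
h = -87 (h = -3/2 + (18 + 21*(-9))/2 = -3/2 + (18 - 189)/2 = -3/2 + (½)*(-171) = -3/2 - 171/2 = -87)
(-4 + 1*t)*h = (-4 + 1*9)*(-87) = (-4 + 9)*(-87) = 5*(-87) = -435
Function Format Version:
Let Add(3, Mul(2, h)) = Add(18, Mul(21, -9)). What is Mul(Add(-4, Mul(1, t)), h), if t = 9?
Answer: -435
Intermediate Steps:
h = -87 (h = Add(Rational(-3, 2), Mul(Rational(1, 2), Add(18, Mul(21, -9)))) = Add(Rational(-3, 2), Mul(Rational(1, 2), Add(18, -189))) = Add(Rational(-3, 2), Mul(Rational(1, 2), -171)) = Add(Rational(-3, 2), Rational(-171, 2)) = -87)
Mul(Add(-4, Mul(1, t)), h) = Mul(Add(-4, Mul(1, 9)), -87) = Mul(Add(-4, 9), -87) = Mul(5, -87) = -435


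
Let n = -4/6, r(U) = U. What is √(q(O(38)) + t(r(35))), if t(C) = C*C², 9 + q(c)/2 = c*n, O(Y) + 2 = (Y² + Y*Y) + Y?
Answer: 25*√561/3 ≈ 197.38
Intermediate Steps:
n = -⅔ (n = -4*⅙ = -⅔ ≈ -0.66667)
O(Y) = -2 + Y + 2*Y² (O(Y) = -2 + ((Y² + Y*Y) + Y) = -2 + ((Y² + Y²) + Y) = -2 + (2*Y² + Y) = -2 + (Y + 2*Y²) = -2 + Y + 2*Y²)
q(c) = -18 - 4*c/3 (q(c) = -18 + 2*(c*(-⅔)) = -18 + 2*(-2*c/3) = -18 - 4*c/3)
t(C) = C³
√(q(O(38)) + t(r(35))) = √((-18 - 4*(-2 + 38 + 2*38²)/3) + 35³) = √((-18 - 4*(-2 + 38 + 2*1444)/3) + 42875) = √((-18 - 4*(-2 + 38 + 2888)/3) + 42875) = √((-18 - 4/3*2924) + 42875) = √((-18 - 11696/3) + 42875) = √(-11750/3 + 42875) = √(116875/3) = 25*√561/3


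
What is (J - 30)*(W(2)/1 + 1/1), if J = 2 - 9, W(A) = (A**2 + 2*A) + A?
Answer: -407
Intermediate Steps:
W(A) = A**2 + 3*A
J = -7
(J - 30)*(W(2)/1 + 1/1) = (-7 - 30)*((2*(3 + 2))/1 + 1/1) = -37*((2*5)*1 + 1*1) = -37*(10*1 + 1) = -37*(10 + 1) = -37*11 = -407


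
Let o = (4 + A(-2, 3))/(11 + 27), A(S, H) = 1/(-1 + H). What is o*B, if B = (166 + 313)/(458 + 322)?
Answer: 1437/19760 ≈ 0.072723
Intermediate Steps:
B = 479/780 ≈ 0.61410
o = 9/76 (o = (4 + 1/(-1 + 3))/(11 + 27) = (4 + 1/2)/38 = (4 + ½)*(1/38) = (9/2)*(1/38) = 9/76 ≈ 0.11842)
o*B = (9/76)*(479/780) = 1437/19760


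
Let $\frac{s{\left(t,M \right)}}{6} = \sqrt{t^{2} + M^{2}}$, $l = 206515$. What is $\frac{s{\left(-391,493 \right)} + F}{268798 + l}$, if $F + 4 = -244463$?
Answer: $- \frac{244467}{475313} + \frac{102 \sqrt{1370}}{475313} \approx -0.50639$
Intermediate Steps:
$F = -244467$ ($F = -4 - 244463 = -244467$)
$s{\left(t,M \right)} = 6 \sqrt{M^{2} + t^{2}}$ ($s{\left(t,M \right)} = 6 \sqrt{t^{2} + M^{2}} = 6 \sqrt{M^{2} + t^{2}}$)
$\frac{s{\left(-391,493 \right)} + F}{268798 + l} = \frac{6 \sqrt{493^{2} + \left(-391\right)^{2}} - 244467}{268798 + 206515} = \frac{6 \sqrt{243049 + 152881} - 244467}{475313} = \left(6 \sqrt{395930} - 244467\right) \frac{1}{475313} = \left(6 \cdot 17 \sqrt{1370} - 244467\right) \frac{1}{475313} = \left(102 \sqrt{1370} - 244467\right) \frac{1}{475313} = \left(-244467 + 102 \sqrt{1370}\right) \frac{1}{475313} = - \frac{244467}{475313} + \frac{102 \sqrt{1370}}{475313}$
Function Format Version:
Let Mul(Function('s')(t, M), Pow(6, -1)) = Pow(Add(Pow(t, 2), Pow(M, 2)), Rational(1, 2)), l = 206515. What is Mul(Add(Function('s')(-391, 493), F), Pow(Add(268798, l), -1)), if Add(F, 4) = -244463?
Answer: Add(Rational(-244467, 475313), Mul(Rational(102, 475313), Pow(1370, Rational(1, 2)))) ≈ -0.50639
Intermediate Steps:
F = -244467 (F = Add(-4, -244463) = -244467)
Function('s')(t, M) = Mul(6, Pow(Add(Pow(M, 2), Pow(t, 2)), Rational(1, 2))) (Function('s')(t, M) = Mul(6, Pow(Add(Pow(t, 2), Pow(M, 2)), Rational(1, 2))) = Mul(6, Pow(Add(Pow(M, 2), Pow(t, 2)), Rational(1, 2))))
Mul(Add(Function('s')(-391, 493), F), Pow(Add(268798, l), -1)) = Mul(Add(Mul(6, Pow(Add(Pow(493, 2), Pow(-391, 2)), Rational(1, 2))), -244467), Pow(Add(268798, 206515), -1)) = Mul(Add(Mul(6, Pow(Add(243049, 152881), Rational(1, 2))), -244467), Pow(475313, -1)) = Mul(Add(Mul(6, Pow(395930, Rational(1, 2))), -244467), Rational(1, 475313)) = Mul(Add(Mul(6, Mul(17, Pow(1370, Rational(1, 2)))), -244467), Rational(1, 475313)) = Mul(Add(Mul(102, Pow(1370, Rational(1, 2))), -244467), Rational(1, 475313)) = Mul(Add(-244467, Mul(102, Pow(1370, Rational(1, 2)))), Rational(1, 475313)) = Add(Rational(-244467, 475313), Mul(Rational(102, 475313), Pow(1370, Rational(1, 2))))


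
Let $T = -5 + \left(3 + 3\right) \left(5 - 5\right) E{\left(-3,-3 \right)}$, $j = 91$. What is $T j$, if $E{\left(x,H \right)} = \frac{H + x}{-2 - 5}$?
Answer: $-455$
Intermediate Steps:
$E{\left(x,H \right)} = - \frac{H}{7} - \frac{x}{7}$ ($E{\left(x,H \right)} = \frac{H + x}{-7} = \left(H + x\right) \left(- \frac{1}{7}\right) = - \frac{H}{7} - \frac{x}{7}$)
$T = -5$ ($T = -5 + \left(3 + 3\right) \left(5 - 5\right) \left(\left(- \frac{1}{7}\right) \left(-3\right) - - \frac{3}{7}\right) = -5 + 6 \cdot 0 \left(\frac{3}{7} + \frac{3}{7}\right) = -5 + 0 \cdot \frac{6}{7} = -5 + 0 = -5$)
$T j = \left(-5\right) 91 = -455$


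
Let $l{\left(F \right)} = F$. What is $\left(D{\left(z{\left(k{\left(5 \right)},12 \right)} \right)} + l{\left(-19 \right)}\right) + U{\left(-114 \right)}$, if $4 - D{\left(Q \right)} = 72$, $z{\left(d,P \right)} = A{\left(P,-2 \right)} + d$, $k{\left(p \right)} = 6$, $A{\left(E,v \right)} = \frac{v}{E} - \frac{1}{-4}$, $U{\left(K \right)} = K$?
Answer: $-201$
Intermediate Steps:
$A{\left(E,v \right)} = \frac{1}{4} + \frac{v}{E}$ ($A{\left(E,v \right)} = \frac{v}{E} - - \frac{1}{4} = \frac{v}{E} + \frac{1}{4} = \frac{1}{4} + \frac{v}{E}$)
$z{\left(d,P \right)} = d + \frac{-2 + \frac{P}{4}}{P}$ ($z{\left(d,P \right)} = \frac{-2 + \frac{P}{4}}{P} + d = d + \frac{-2 + \frac{P}{4}}{P}$)
$D{\left(Q \right)} = -68$ ($D{\left(Q \right)} = 4 - 72 = -68$)
$\left(D{\left(z{\left(k{\left(5 \right)},12 \right)} \right)} + l{\left(-19 \right)}\right) + U{\left(-114 \right)} = \left(-68 - 19\right) - 114 = -87 - 114 = -201$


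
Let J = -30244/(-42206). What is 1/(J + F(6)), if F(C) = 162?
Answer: 21103/3433808 ≈ 0.0061457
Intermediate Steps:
J = 15122/21103 (J = -30244*(-1/42206) = 15122/21103 ≈ 0.71658)
1/(J + F(6)) = 1/(15122/21103 + 162) = 1/(3433808/21103) = 21103/3433808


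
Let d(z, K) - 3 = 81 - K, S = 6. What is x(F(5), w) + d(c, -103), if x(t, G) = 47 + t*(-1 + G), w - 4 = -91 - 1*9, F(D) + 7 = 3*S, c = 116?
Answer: -833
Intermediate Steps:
d(z, K) = 84 - K (d(z, K) = 3 + (81 - K) = 84 - K)
F(D) = 11 (F(D) = -7 + 3*6 = -7 + 18 = 11)
w = -96 (w = 4 + (-91 - 1*9) = 4 + (-91 - 9) = 4 - 100 = -96)
x(F(5), w) + d(c, -103) = (47 - 1*11 - 96*11) + (84 - 1*(-103)) = (47 - 11 - 1056) + (84 + 103) = -1020 + 187 = -833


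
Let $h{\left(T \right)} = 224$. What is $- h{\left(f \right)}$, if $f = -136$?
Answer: $-224$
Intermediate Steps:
$- h{\left(f \right)} = \left(-1\right) 224 = -224$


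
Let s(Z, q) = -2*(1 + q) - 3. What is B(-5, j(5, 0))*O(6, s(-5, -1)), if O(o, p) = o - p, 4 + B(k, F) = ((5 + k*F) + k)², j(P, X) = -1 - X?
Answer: 189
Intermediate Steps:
B(k, F) = -4 + (5 + k + F*k)² (B(k, F) = -4 + ((5 + k*F) + k)² = -4 + ((5 + F*k) + k)² = -4 + (5 + k + F*k)²)
s(Z, q) = -5 - 2*q (s(Z, q) = (-2 - 2*q) - 3 = -5 - 2*q)
B(-5, j(5, 0))*O(6, s(-5, -1)) = (-4 + (5 - 5 + (-1 - 1*0)*(-5))²)*(6 - (-5 - 2*(-1))) = (-4 + (5 - 5 + (-1 + 0)*(-5))²)*(6 - (-5 + 2)) = (-4 + (5 - 5 - 1*(-5))²)*(6 - 1*(-3)) = (-4 + (5 - 5 + 5)²)*(6 + 3) = (-4 + 5²)*9 = (-4 + 25)*9 = 21*9 = 189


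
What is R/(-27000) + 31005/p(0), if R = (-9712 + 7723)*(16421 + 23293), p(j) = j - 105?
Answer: 9206093/3500 ≈ 2630.3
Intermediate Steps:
p(j) = -105 + j
R = -78991146 (R = -1989*39714 = -78991146)
R/(-27000) + 31005/p(0) = -78991146/(-27000) + 31005/(-105 + 0) = -78991146*(-1/27000) + 31005/(-105) = 1462799/500 + 31005*(-1/105) = 1462799/500 - 2067/7 = 9206093/3500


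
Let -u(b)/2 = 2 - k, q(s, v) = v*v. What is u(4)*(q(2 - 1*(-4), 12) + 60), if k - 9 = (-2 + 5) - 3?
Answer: 2856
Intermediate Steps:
q(s, v) = v²
k = 9 (k = 9 + ((-2 + 5) - 3) = 9 + (3 - 3) = 9 + 0 = 9)
u(b) = 14 (u(b) = -2*(2 - 1*9) = -2*(2 - 9) = -2*(-7) = 14)
u(4)*(q(2 - 1*(-4), 12) + 60) = 14*(12² + 60) = 14*(144 + 60) = 14*204 = 2856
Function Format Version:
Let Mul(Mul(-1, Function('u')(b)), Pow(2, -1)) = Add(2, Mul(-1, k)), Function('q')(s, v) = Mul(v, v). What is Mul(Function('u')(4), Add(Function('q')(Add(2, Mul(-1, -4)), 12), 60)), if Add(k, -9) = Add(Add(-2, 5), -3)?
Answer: 2856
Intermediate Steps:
Function('q')(s, v) = Pow(v, 2)
k = 9 (k = Add(9, Add(Add(-2, 5), -3)) = Add(9, Add(3, -3)) = Add(9, 0) = 9)
Function('u')(b) = 14 (Function('u')(b) = Mul(-2, Add(2, Mul(-1, 9))) = Mul(-2, Add(2, -9)) = Mul(-2, -7) = 14)
Mul(Function('u')(4), Add(Function('q')(Add(2, Mul(-1, -4)), 12), 60)) = Mul(14, Add(Pow(12, 2), 60)) = Mul(14, Add(144, 60)) = Mul(14, 204) = 2856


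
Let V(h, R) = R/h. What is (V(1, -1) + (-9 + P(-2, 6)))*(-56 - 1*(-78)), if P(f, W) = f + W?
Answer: -132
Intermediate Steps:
P(f, W) = W + f
(V(1, -1) + (-9 + P(-2, 6)))*(-56 - 1*(-78)) = (-1/1 + (-9 + (6 - 2)))*(-56 - 1*(-78)) = (-1*1 + (-9 + 4))*(-56 + 78) = (-1 - 5)*22 = -6*22 = -132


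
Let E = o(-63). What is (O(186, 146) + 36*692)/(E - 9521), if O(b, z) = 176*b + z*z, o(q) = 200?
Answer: -78964/9321 ≈ -8.4716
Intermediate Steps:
O(b, z) = z² + 176*b (O(b, z) = 176*b + z² = z² + 176*b)
E = 200
(O(186, 146) + 36*692)/(E - 9521) = ((146² + 176*186) + 36*692)/(200 - 9521) = ((21316 + 32736) + 24912)/(-9321) = (54052 + 24912)*(-1/9321) = 78964*(-1/9321) = -78964/9321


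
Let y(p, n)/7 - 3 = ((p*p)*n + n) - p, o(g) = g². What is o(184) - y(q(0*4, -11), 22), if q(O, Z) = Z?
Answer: 14970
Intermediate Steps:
y(p, n) = 21 - 7*p + 7*n + 7*n*p² (y(p, n) = 21 + 7*(((p*p)*n + n) - p) = 21 + 7*((p²*n + n) - p) = 21 + 7*((n*p² + n) - p) = 21 + 7*((n + n*p²) - p) = 21 + 7*(n - p + n*p²) = 21 + (-7*p + 7*n + 7*n*p²) = 21 - 7*p + 7*n + 7*n*p²)
o(184) - y(q(0*4, -11), 22) = 184² - (21 - 7*(-11) + 7*22 + 7*22*(-11)²) = 33856 - (21 + 77 + 154 + 7*22*121) = 33856 - (21 + 77 + 154 + 18634) = 33856 - 1*18886 = 33856 - 18886 = 14970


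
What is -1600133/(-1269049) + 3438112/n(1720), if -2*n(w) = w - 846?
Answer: -4362433337367/554574413 ≈ -7866.3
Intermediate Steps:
n(w) = 423 - w/2 (n(w) = -(w - 846)/2 = -(-846 + w)/2 = 423 - w/2)
-1600133/(-1269049) + 3438112/n(1720) = -1600133/(-1269049) + 3438112/(423 - 1/2*1720) = -1600133*(-1/1269049) + 3438112/(423 - 860) = 1600133/1269049 + 3438112/(-437) = 1600133/1269049 + 3438112*(-1/437) = 1600133/1269049 - 3438112/437 = -4362433337367/554574413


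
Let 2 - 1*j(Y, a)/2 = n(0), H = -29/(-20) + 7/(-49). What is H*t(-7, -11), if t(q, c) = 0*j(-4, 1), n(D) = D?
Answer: 0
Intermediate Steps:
H = 183/140 (H = -29*(-1/20) + 7*(-1/49) = 29/20 - 1/7 = 183/140 ≈ 1.3071)
j(Y, a) = 4 (j(Y, a) = 4 - 2*0 = 4 + 0 = 4)
t(q, c) = 0 (t(q, c) = 0*4 = 0)
H*t(-7, -11) = (183/140)*0 = 0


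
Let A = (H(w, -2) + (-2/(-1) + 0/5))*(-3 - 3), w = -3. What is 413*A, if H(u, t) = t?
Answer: 0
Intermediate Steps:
A = 0 (A = (-2 + (-2/(-1) + 0/5))*(-3 - 3) = (-2 + (-2*(-1) + 0*(⅕)))*(-6) = (-2 + (2 + 0))*(-6) = (-2 + 2)*(-6) = 0*(-6) = 0)
413*A = 413*0 = 0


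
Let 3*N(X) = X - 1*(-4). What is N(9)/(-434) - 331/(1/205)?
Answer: -88347223/1302 ≈ -67855.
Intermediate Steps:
N(X) = 4/3 + X/3 (N(X) = (X - 1*(-4))/3 = (X + 4)/3 = (4 + X)/3 = 4/3 + X/3)
N(9)/(-434) - 331/(1/205) = (4/3 + (1/3)*9)/(-434) - 331/(1/205) = (4/3 + 3)*(-1/434) - 331/1/205 = (13/3)*(-1/434) - 331*205 = -13/1302 - 67855 = -88347223/1302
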